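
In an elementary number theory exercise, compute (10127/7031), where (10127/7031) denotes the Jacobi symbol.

(10127/7031)
  = (3096/7031)    [10127 ≡ 3096 mod 7031]
  = (387/7031)    [7031 ≡ 7 mod 8 ⇒ (2/7031)^3 = +1]
  = -(7031/387)    [QR: both ≡ 3 mod 4, sign flips]
  = -(65/387)    [7031 ≡ 65 mod 387]
  = -(387/65)    [QR: 65 ≡ 1 mod 4, sign kept]
  = -(62/65)    [387 ≡ 62 mod 65]
  = -(31/65)    [65 ≡ 1 mod 8 ⇒ (2/65) = +1]
  = -(65/31)    [QR: 65 ≡ 1 mod 4, sign kept]
  = -(3/31)    [65 ≡ 3 mod 31]
  = (31/3)    [QR: both ≡ 3 mod 4, sign flips]
  = (1/3)    [31 ≡ 1 mod 3]
  = 1    [(1/3) = 1]

1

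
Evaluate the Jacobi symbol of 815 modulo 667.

Reduce the numerator: 815 ≡ 148 (mod 667), so (815/667) = (148/667).
Factor out 2: 148 = 2^2·37. Since 667 ≡ 3 (mod 8), (2/667) = -1, and (2/667)^2 = +1. Now have (37/667).
37 ≡ 1 (mod 4), so quadratic reciprocity gives (37/667) = (667/37). Reduce: 667 ≡ 1 (mod 37). Now have (1/37).
(1/37) = 1. Collecting the sign factors: 1.

1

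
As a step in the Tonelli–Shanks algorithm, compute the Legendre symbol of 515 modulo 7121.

(515|7121)
  = (7121|515)    [QR: 7121 ≡ 1 mod 4, sign kept]
  = (426|515)    [7121 ≡ 426 mod 515]
  = -(213|515)    [515 ≡ 3 mod 8 ⇒ (2|515) = -1]
  = -(515|213)    [QR: 213 ≡ 1 mod 4, sign kept]
  = -(89|213)    [515 ≡ 89 mod 213]
  = -(213|89)    [QR: 89 ≡ 1 mod 4, sign kept]
  = -(35|89)    [213 ≡ 35 mod 89]
  = -(89|35)    [QR: 89 ≡ 1 mod 4, sign kept]
  = -(19|35)    [89 ≡ 19 mod 35]
  = (35|19)    [QR: both ≡ 3 mod 4, sign flips]
  = (16|19)    [35 ≡ 16 mod 19]
  = (1|19)    [19 ≡ 3 mod 8 ⇒ (2|19)^4 = +1]
  = 1    [(1|19) = 1]

1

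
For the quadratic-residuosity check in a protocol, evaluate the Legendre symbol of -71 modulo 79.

1

(-71 / 79)
  = -(71 / 79)    [79 ≡ 3 mod 4 ⇒ (-1 / 79) = -1]
  = (79 / 71)    [QR: both ≡ 3 mod 4, sign flips]
  = (8 / 71)    [79 ≡ 8 mod 71]
  = (1 / 71)    [71 ≡ 7 mod 8 ⇒ (2 / 71)^3 = +1]
  = 1    [(1 / 71) = 1]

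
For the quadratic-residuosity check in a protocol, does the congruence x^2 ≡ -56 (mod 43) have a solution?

no

Reduce the numerator: -56 ≡ 30 (mod 43), so (-56|43) = (30|43).
Factor out 2: 30 = 2·15. Since 43 ≡ 3 (mod 8), (2|43) = -1. Now have -(15|43).
Both 15 ≡ 3 and 43 ≡ 3 (mod 4), so reciprocity gives (15|43) = -(43|15). Reduce: 43 ≡ 13 (mod 15). Now have (13|15).
13 ≡ 1 (mod 4), so quadratic reciprocity gives (13|15) = (15|13). Reduce: 15 ≡ 2 (mod 13). Now have (2|13).
Factor out 2: 2 = 2. Since 13 ≡ 5 (mod 8), (2|13) = -1. Now have -(1|13).
(1|13) = 1. Collecting the sign factors: -1.
(-56|43) = -1, and 43 is prime, so -56 is not a quadratic residue mod 43.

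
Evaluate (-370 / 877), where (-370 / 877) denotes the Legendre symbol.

1

(-370 / 877)
  = (370 / 877)    [877 ≡ 1 mod 4 ⇒ (-1 / 877) = +1]
  = -(185 / 877)    [877 ≡ 5 mod 8 ⇒ (2 / 877) = -1]
  = -(877 / 185)    [QR: 185 ≡ 1 mod 4, sign kept]
  = -(137 / 185)    [877 ≡ 137 mod 185]
  = -(185 / 137)    [QR: 137 ≡ 1 mod 4, sign kept]
  = -(48 / 137)    [185 ≡ 48 mod 137]
  = -(3 / 137)    [137 ≡ 1 mod 8 ⇒ (2 / 137)^4 = +1]
  = -(137 / 3)    [QR: 137 ≡ 1 mod 4, sign kept]
  = -(2 / 3)    [137 ≡ 2 mod 3]
  = (1 / 3)    [3 ≡ 3 mod 8 ⇒ (2 / 3) = -1]
  = 1    [(1 / 3) = 1]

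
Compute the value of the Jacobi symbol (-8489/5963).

-1

(-8489/5963)
  = -(8489/5963)    [5963 ≡ 3 mod 4 ⇒ (-1/5963) = -1]
  = -(2526/5963)    [8489 ≡ 2526 mod 5963]
  = (1263/5963)    [5963 ≡ 3 mod 8 ⇒ (2/5963) = -1]
  = -(5963/1263)    [QR: both ≡ 3 mod 4, sign flips]
  = -(911/1263)    [5963 ≡ 911 mod 1263]
  = (1263/911)    [QR: both ≡ 3 mod 4, sign flips]
  = (352/911)    [1263 ≡ 352 mod 911]
  = (11/911)    [911 ≡ 7 mod 8 ⇒ (2/911)^5 = +1]
  = -(911/11)    [QR: both ≡ 3 mod 4, sign flips]
  = -(9/11)    [911 ≡ 9 mod 11]
  = -(11/9)    [QR: 9 ≡ 1 mod 4, sign kept]
  = -(2/9)    [11 ≡ 2 mod 9]
  = -(1/9)    [9 ≡ 1 mod 8 ⇒ (2/9) = +1]
  = -1    [(1/9) = 1]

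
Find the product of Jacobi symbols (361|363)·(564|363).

By multiplicativity, (361·564|363) = (361|363)·(564|363).
First factor (361|363):
361 ≡ 1 (mod 4), so quadratic reciprocity gives (361|363) = (363|361). Reduce: 363 ≡ 2 (mod 361). Now have (2|361).
Factor out 2: 2 = 2. Since 361 ≡ 1 (mod 8), (2|361) = +1. Now have (1|361).
(1|361) = 1. Collecting the sign factors: 1.
Second factor (564|363):
Reduce the numerator: 564 ≡ 201 (mod 363), so (564|363) = (201|363).
201 ≡ 1 (mod 4), so quadratic reciprocity gives (201|363) = (363|201). Reduce: 363 ≡ 162 (mod 201). Now have (162|201).
Factor out 2: 162 = 2·81. Since 201 ≡ 1 (mod 8), (2|201) = +1. Now have (81|201).
81 ≡ 1 (mod 4), so quadratic reciprocity gives (81|201) = (201|81). Reduce: 201 ≡ 39 (mod 81). Now have (39|81).
81 ≡ 1 (mod 4), so quadratic reciprocity gives (39|81) = (81|39). Reduce: 81 ≡ 3 (mod 39). Now have (3|39).
Both 3 ≡ 3 and 39 ≡ 3 (mod 4), so reciprocity gives (3|39) = -(39|3). Reduce: 39 ≡ 0 (mod 3). Now have -(0|3).
The numerator is now 0 with denominator 3 > 1: the symbol is 0.
Product: (1)·(0) = 0.

0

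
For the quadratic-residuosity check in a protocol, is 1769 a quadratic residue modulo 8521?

yes

1769 ≡ 1 (mod 4), so quadratic reciprocity gives (1769/8521) = (8521/1769). Reduce: 8521 ≡ 1445 (mod 1769). Now have (1445/1769).
1445 ≡ 1 (mod 4), so quadratic reciprocity gives (1445/1769) = (1769/1445). Reduce: 1769 ≡ 324 (mod 1445). Now have (324/1445).
Factor out 2: 324 = 2^2·81. Since 1445 ≡ 5 (mod 8), (2/1445) = -1, and (2/1445)^2 = +1. Now have (81/1445).
81 ≡ 1 (mod 4), so quadratic reciprocity gives (81/1445) = (1445/81). Reduce: 1445 ≡ 68 (mod 81). Now have (68/81).
Factor out 2: 68 = 2^2·17. Since 81 ≡ 1 (mod 8), (2/81) = +1, and (2/81)^2 = +1. Now have (17/81).
17 ≡ 1 (mod 4), so quadratic reciprocity gives (17/81) = (81/17). Reduce: 81 ≡ 13 (mod 17). Now have (13/17).
13 ≡ 1 (mod 4), so quadratic reciprocity gives (13/17) = (17/13). Reduce: 17 ≡ 4 (mod 13). Now have (4/13).
Factor out 2: 4 = 2^2. Since 13 ≡ 5 (mod 8), (2/13) = -1, and (2/13)^2 = +1. Now have (1/13).
(1/13) = 1. Collecting the sign factors: 1.
The Legendre symbol is 1, so x^2 ≡ 1769 (mod 8521) has solution.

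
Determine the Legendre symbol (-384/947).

1

(-384/947)
  = -(384/947)    [947 ≡ 3 mod 4 ⇒ (-1/947) = -1]
  = (3/947)    [947 ≡ 3 mod 8 ⇒ (2/947)^7 = -1]
  = -(947/3)    [QR: both ≡ 3 mod 4, sign flips]
  = -(2/3)    [947 ≡ 2 mod 3]
  = (1/3)    [3 ≡ 3 mod 8 ⇒ (2/3) = -1]
  = 1    [(1/3) = 1]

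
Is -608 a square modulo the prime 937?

yes

Reduce the numerator: -608 ≡ 329 (mod 937), so (-608/937) = (329/937).
329 ≡ 1 (mod 4), so quadratic reciprocity gives (329/937) = (937/329). Reduce: 937 ≡ 279 (mod 329). Now have (279/329).
329 ≡ 1 (mod 4), so quadratic reciprocity gives (279/329) = (329/279). Reduce: 329 ≡ 50 (mod 279). Now have (50/279).
Factor out 2: 50 = 2·25. Since 279 ≡ 7 (mod 8), (2/279) = +1. Now have (25/279).
25 ≡ 1 (mod 4), so quadratic reciprocity gives (25/279) = (279/25). Reduce: 279 ≡ 4 (mod 25). Now have (4/25).
Factor out 2: 4 = 2^2. Since 25 ≡ 1 (mod 8), (2/25) = +1, and (2/25)^2 = +1. Now have (1/25).
(1/25) = 1. Collecting the sign factors: 1.
(-608/937) = 1, and 937 is prime, so -608 is a quadratic residue mod 937.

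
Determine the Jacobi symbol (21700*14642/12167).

By multiplicativity, (21700·14642/12167) = (21700/12167)·(14642/12167).
First factor (21700/12167):
Reduce the numerator: 21700 ≡ 9533 (mod 12167), so (21700/12167) = (9533/12167).
9533 ≡ 1 (mod 4), so quadratic reciprocity gives (9533/12167) = (12167/9533). Reduce: 12167 ≡ 2634 (mod 9533). Now have (2634/9533).
Factor out 2: 2634 = 2·1317. Since 9533 ≡ 5 (mod 8), (2/9533) = -1. Now have -(1317/9533).
1317 ≡ 1 (mod 4), so quadratic reciprocity gives (1317/9533) = (9533/1317). Reduce: 9533 ≡ 314 (mod 1317). Now have -(314/1317).
Factor out 2: 314 = 2·157. Since 1317 ≡ 5 (mod 8), (2/1317) = -1. Now have (157/1317).
157 ≡ 1 (mod 4), so quadratic reciprocity gives (157/1317) = (1317/157). Reduce: 1317 ≡ 61 (mod 157). Now have (61/157).
61 ≡ 1 (mod 4), so quadratic reciprocity gives (61/157) = (157/61). Reduce: 157 ≡ 35 (mod 61). Now have (35/61).
61 ≡ 1 (mod 4), so quadratic reciprocity gives (35/61) = (61/35). Reduce: 61 ≡ 26 (mod 35). Now have (26/35).
Factor out 2: 26 = 2·13. Since 35 ≡ 3 (mod 8), (2/35) = -1. Now have -(13/35).
13 ≡ 1 (mod 4), so quadratic reciprocity gives (13/35) = (35/13). Reduce: 35 ≡ 9 (mod 13). Now have -(9/13).
9 ≡ 1 (mod 4), so quadratic reciprocity gives (9/13) = (13/9). Reduce: 13 ≡ 4 (mod 9). Now have -(4/9).
Factor out 2: 4 = 2^2. Since 9 ≡ 1 (mod 8), (2/9) = +1, and (2/9)^2 = +1. Now have -(1/9).
(1/9) = 1. Collecting the sign factors: -1.
Second factor (14642/12167):
Reduce the numerator: 14642 ≡ 2475 (mod 12167), so (14642/12167) = (2475/12167).
Both 2475 ≡ 3 and 12167 ≡ 3 (mod 4), so reciprocity gives (2475/12167) = -(12167/2475). Reduce: 12167 ≡ 2267 (mod 2475). Now have -(2267/2475).
Both 2267 ≡ 3 and 2475 ≡ 3 (mod 4), so reciprocity gives (2267/2475) = -(2475/2267). Reduce: 2475 ≡ 208 (mod 2267). Now have (208/2267).
Factor out 2: 208 = 2^4·13. Since 2267 ≡ 3 (mod 8), (2/2267) = -1, and (2/2267)^4 = +1. Now have (13/2267).
13 ≡ 1 (mod 4), so quadratic reciprocity gives (13/2267) = (2267/13). Reduce: 2267 ≡ 5 (mod 13). Now have (5/13).
5 ≡ 1 (mod 4), so quadratic reciprocity gives (5/13) = (13/5). Reduce: 13 ≡ 3 (mod 5). Now have (3/5).
5 ≡ 1 (mod 4), so quadratic reciprocity gives (3/5) = (5/3). Reduce: 5 ≡ 2 (mod 3). Now have (2/3).
Factor out 2: 2 = 2. Since 3 ≡ 3 (mod 8), (2/3) = -1. Now have -(1/3).
(1/3) = 1. Collecting the sign factors: -1.
Product: (-1)·(-1) = 1.

1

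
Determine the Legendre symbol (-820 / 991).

1

(-820 / 991)
  = -(820 / 991)    [991 ≡ 3 mod 4 ⇒ (-1 / 991) = -1]
  = -(205 / 991)    [991 ≡ 7 mod 8 ⇒ (2 / 991)^2 = +1]
  = -(991 / 205)    [QR: 205 ≡ 1 mod 4, sign kept]
  = -(171 / 205)    [991 ≡ 171 mod 205]
  = -(205 / 171)    [QR: 205 ≡ 1 mod 4, sign kept]
  = -(34 / 171)    [205 ≡ 34 mod 171]
  = (17 / 171)    [171 ≡ 3 mod 8 ⇒ (2 / 171) = -1]
  = (171 / 17)    [QR: 17 ≡ 1 mod 4, sign kept]
  = (1 / 17)    [171 ≡ 1 mod 17]
  = 1    [(1 / 17) = 1]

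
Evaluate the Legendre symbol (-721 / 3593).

(-721 / 3593)
  = (2872 / 3593)    [-721 ≡ 2872 mod 3593]
  = (359 / 3593)    [3593 ≡ 1 mod 8 ⇒ (2 / 3593)^3 = +1]
  = (3593 / 359)    [QR: 3593 ≡ 1 mod 4, sign kept]
  = (3 / 359)    [3593 ≡ 3 mod 359]
  = -(359 / 3)    [QR: both ≡ 3 mod 4, sign flips]
  = -(2 / 3)    [359 ≡ 2 mod 3]
  = (1 / 3)    [3 ≡ 3 mod 8 ⇒ (2 / 3) = -1]
  = 1    [(1 / 3) = 1]

1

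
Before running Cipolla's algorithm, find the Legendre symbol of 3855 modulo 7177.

(3855 / 7177)
  = (7177 / 3855)    [QR: 7177 ≡ 1 mod 4, sign kept]
  = (3322 / 3855)    [7177 ≡ 3322 mod 3855]
  = (1661 / 3855)    [3855 ≡ 7 mod 8 ⇒ (2 / 3855) = +1]
  = (3855 / 1661)    [QR: 1661 ≡ 1 mod 4, sign kept]
  = (533 / 1661)    [3855 ≡ 533 mod 1661]
  = (1661 / 533)    [QR: 533 ≡ 1 mod 4, sign kept]
  = (62 / 533)    [1661 ≡ 62 mod 533]
  = -(31 / 533)    [533 ≡ 5 mod 8 ⇒ (2 / 533) = -1]
  = -(533 / 31)    [QR: 533 ≡ 1 mod 4, sign kept]
  = -(6 / 31)    [533 ≡ 6 mod 31]
  = -(3 / 31)    [31 ≡ 7 mod 8 ⇒ (2 / 31) = +1]
  = (31 / 3)    [QR: both ≡ 3 mod 4, sign flips]
  = (1 / 3)    [31 ≡ 1 mod 3]
  = 1    [(1 / 3) = 1]

1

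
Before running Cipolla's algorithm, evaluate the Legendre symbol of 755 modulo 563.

1

Reduce the numerator: 755 ≡ 192 (mod 563), so (755/563) = (192/563).
Factor out 2: 192 = 2^6·3. Since 563 ≡ 3 (mod 8), (2/563) = -1, and (2/563)^6 = +1. Now have (3/563).
Both 3 ≡ 3 and 563 ≡ 3 (mod 4), so reciprocity gives (3/563) = -(563/3). Reduce: 563 ≡ 2 (mod 3). Now have -(2/3).
Factor out 2: 2 = 2. Since 3 ≡ 3 (mod 8), (2/3) = -1. Now have (1/3).
(1/3) = 1. Collecting the sign factors: 1.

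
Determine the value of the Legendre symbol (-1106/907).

Pull out -1: (-1106/907) = (-1/907)·(1106/907). Since 907 ≡ 3 (mod 4), (-1/907) = -1. Now have -(1106/907).
Reduce the numerator: 1106 ≡ 199 (mod 907), so (1106/907) = (199/907).
Both 199 ≡ 3 and 907 ≡ 3 (mod 4), so reciprocity gives (199/907) = -(907/199). Reduce: 907 ≡ 111 (mod 199). Now have (111/199).
Both 111 ≡ 3 and 199 ≡ 3 (mod 4), so reciprocity gives (111/199) = -(199/111). Reduce: 199 ≡ 88 (mod 111). Now have -(88/111).
Factor out 2: 88 = 2^3·11. Since 111 ≡ 7 (mod 8), (2/111) = +1, and (2/111)^3 = +1. Now have -(11/111).
Both 11 ≡ 3 and 111 ≡ 3 (mod 4), so reciprocity gives (11/111) = -(111/11). Reduce: 111 ≡ 1 (mod 11). Now have (1/11).
(1/11) = 1. Collecting the sign factors: 1.

1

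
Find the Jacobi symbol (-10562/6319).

1

Pull out -1: (-10562/6319) = (-1/6319)·(10562/6319). Since 6319 ≡ 3 (mod 4), (-1/6319) = -1. Now have -(10562/6319).
Reduce the numerator: 10562 ≡ 4243 (mod 6319), so (10562/6319) = (4243/6319).
Both 4243 ≡ 3 and 6319 ≡ 3 (mod 4), so reciprocity gives (4243/6319) = -(6319/4243). Reduce: 6319 ≡ 2076 (mod 4243). Now have (2076/4243).
Factor out 2: 2076 = 2^2·519. Since 4243 ≡ 3 (mod 8), (2/4243) = -1, and (2/4243)^2 = +1. Now have (519/4243).
Both 519 ≡ 3 and 4243 ≡ 3 (mod 4), so reciprocity gives (519/4243) = -(4243/519). Reduce: 4243 ≡ 91 (mod 519). Now have -(91/519).
Both 91 ≡ 3 and 519 ≡ 3 (mod 4), so reciprocity gives (91/519) = -(519/91). Reduce: 519 ≡ 64 (mod 91). Now have (64/91).
Factor out 2: 64 = 2^6. Since 91 ≡ 3 (mod 8), (2/91) = -1, and (2/91)^6 = +1. Now have (1/91).
(1/91) = 1. Collecting the sign factors: 1.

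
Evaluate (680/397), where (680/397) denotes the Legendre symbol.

-1

(680/397)
  = (283/397)    [680 ≡ 283 mod 397]
  = (397/283)    [QR: 397 ≡ 1 mod 4, sign kept]
  = (114/283)    [397 ≡ 114 mod 283]
  = -(57/283)    [283 ≡ 3 mod 8 ⇒ (2/283) = -1]
  = -(283/57)    [QR: 57 ≡ 1 mod 4, sign kept]
  = -(55/57)    [283 ≡ 55 mod 57]
  = -(57/55)    [QR: 57 ≡ 1 mod 4, sign kept]
  = -(2/55)    [57 ≡ 2 mod 55]
  = -(1/55)    [55 ≡ 7 mod 8 ⇒ (2/55) = +1]
  = -1    [(1/55) = 1]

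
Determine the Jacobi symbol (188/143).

(188/143)
  = (45/143)    [188 ≡ 45 mod 143]
  = (143/45)    [QR: 45 ≡ 1 mod 4, sign kept]
  = (8/45)    [143 ≡ 8 mod 45]
  = -(1/45)    [45 ≡ 5 mod 8 ⇒ (2/45)^3 = -1]
  = -1    [(1/45) = 1]

-1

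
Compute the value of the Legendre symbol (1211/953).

1

(1211/953)
  = (258/953)    [1211 ≡ 258 mod 953]
  = (129/953)    [953 ≡ 1 mod 8 ⇒ (2/953) = +1]
  = (953/129)    [QR: 129 ≡ 1 mod 4, sign kept]
  = (50/129)    [953 ≡ 50 mod 129]
  = (25/129)    [129 ≡ 1 mod 8 ⇒ (2/129) = +1]
  = (129/25)    [QR: 25 ≡ 1 mod 4, sign kept]
  = (4/25)    [129 ≡ 4 mod 25]
  = (1/25)    [25 ≡ 1 mod 8 ⇒ (2/25)^2 = +1]
  = 1    [(1/25) = 1]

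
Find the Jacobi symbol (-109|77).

-1

Reduce the numerator: -109 ≡ 45 (mod 77), so (-109|77) = (45|77).
45 ≡ 1 (mod 4), so quadratic reciprocity gives (45|77) = (77|45). Reduce: 77 ≡ 32 (mod 45). Now have (32|45).
Factor out 2: 32 = 2^5. Since 45 ≡ 5 (mod 8), (2|45) = -1, and (2|45)^5 = -1. Now have -(1|45).
(1|45) = 1. Collecting the sign factors: -1.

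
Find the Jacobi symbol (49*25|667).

By multiplicativity, (49·25|667) = (49|667)·(25|667).
First factor (49|667):
49 ≡ 1 (mod 4), so quadratic reciprocity gives (49|667) = (667|49). Reduce: 667 ≡ 30 (mod 49). Now have (30|49).
Factor out 2: 30 = 2·15. Since 49 ≡ 1 (mod 8), (2|49) = +1. Now have (15|49).
49 ≡ 1 (mod 4), so quadratic reciprocity gives (15|49) = (49|15). Reduce: 49 ≡ 4 (mod 15). Now have (4|15).
Factor out 2: 4 = 2^2. Since 15 ≡ 7 (mod 8), (2|15) = +1, and (2|15)^2 = +1. Now have (1|15).
(1|15) = 1. Collecting the sign factors: 1.
Second factor (25|667):
25 ≡ 1 (mod 4), so quadratic reciprocity gives (25|667) = (667|25). Reduce: 667 ≡ 17 (mod 25). Now have (17|25).
17 ≡ 1 (mod 4), so quadratic reciprocity gives (17|25) = (25|17). Reduce: 25 ≡ 8 (mod 17). Now have (8|17).
Factor out 2: 8 = 2^3. Since 17 ≡ 1 (mod 8), (2|17) = +1, and (2|17)^3 = +1. Now have (1|17).
(1|17) = 1. Collecting the sign factors: 1.
Product: (1)·(1) = 1.

1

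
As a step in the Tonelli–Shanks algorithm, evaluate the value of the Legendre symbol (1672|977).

-1

Reduce the numerator: 1672 ≡ 695 (mod 977), so (1672|977) = (695|977).
977 ≡ 1 (mod 4), so quadratic reciprocity gives (695|977) = (977|695). Reduce: 977 ≡ 282 (mod 695). Now have (282|695).
Factor out 2: 282 = 2·141. Since 695 ≡ 7 (mod 8), (2|695) = +1. Now have (141|695).
141 ≡ 1 (mod 4), so quadratic reciprocity gives (141|695) = (695|141). Reduce: 695 ≡ 131 (mod 141). Now have (131|141).
141 ≡ 1 (mod 4), so quadratic reciprocity gives (131|141) = (141|131). Reduce: 141 ≡ 10 (mod 131). Now have (10|131).
Factor out 2: 10 = 2·5. Since 131 ≡ 3 (mod 8), (2|131) = -1. Now have -(5|131).
5 ≡ 1 (mod 4), so quadratic reciprocity gives (5|131) = (131|5). Reduce: 131 ≡ 1 (mod 5). Now have -(1|5).
(1|5) = 1. Collecting the sign factors: -1.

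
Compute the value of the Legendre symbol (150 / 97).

1

(150 / 97)
  = (53 / 97)    [150 ≡ 53 mod 97]
  = (97 / 53)    [QR: 53 ≡ 1 mod 4, sign kept]
  = (44 / 53)    [97 ≡ 44 mod 53]
  = (11 / 53)    [53 ≡ 5 mod 8 ⇒ (2 / 53)^2 = +1]
  = (53 / 11)    [QR: 53 ≡ 1 mod 4, sign kept]
  = (9 / 11)    [53 ≡ 9 mod 11]
  = (11 / 9)    [QR: 9 ≡ 1 mod 4, sign kept]
  = (2 / 9)    [11 ≡ 2 mod 9]
  = (1 / 9)    [9 ≡ 1 mod 8 ⇒ (2 / 9) = +1]
  = 1    [(1 / 9) = 1]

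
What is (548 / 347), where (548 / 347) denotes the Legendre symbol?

1

Reduce the numerator: 548 ≡ 201 (mod 347), so (548 / 347) = (201 / 347).
201 ≡ 1 (mod 4), so quadratic reciprocity gives (201 / 347) = (347 / 201). Reduce: 347 ≡ 146 (mod 201). Now have (146 / 201).
Factor out 2: 146 = 2·73. Since 201 ≡ 1 (mod 8), (2 / 201) = +1. Now have (73 / 201).
73 ≡ 1 (mod 4), so quadratic reciprocity gives (73 / 201) = (201 / 73). Reduce: 201 ≡ 55 (mod 73). Now have (55 / 73).
73 ≡ 1 (mod 4), so quadratic reciprocity gives (55 / 73) = (73 / 55). Reduce: 73 ≡ 18 (mod 55). Now have (18 / 55).
Factor out 2: 18 = 2·9. Since 55 ≡ 7 (mod 8), (2 / 55) = +1. Now have (9 / 55).
9 ≡ 1 (mod 4), so quadratic reciprocity gives (9 / 55) = (55 / 9). Reduce: 55 ≡ 1 (mod 9). Now have (1 / 9).
(1 / 9) = 1. Collecting the sign factors: 1.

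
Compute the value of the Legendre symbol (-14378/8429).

Reduce the numerator: -14378 ≡ 2480 (mod 8429), so (-14378/8429) = (2480/8429).
Factor out 2: 2480 = 2^4·155. Since 8429 ≡ 5 (mod 8), (2/8429) = -1, and (2/8429)^4 = +1. Now have (155/8429).
8429 ≡ 1 (mod 4), so quadratic reciprocity gives (155/8429) = (8429/155). Reduce: 8429 ≡ 59 (mod 155). Now have (59/155).
Both 59 ≡ 3 and 155 ≡ 3 (mod 4), so reciprocity gives (59/155) = -(155/59). Reduce: 155 ≡ 37 (mod 59). Now have -(37/59).
37 ≡ 1 (mod 4), so quadratic reciprocity gives (37/59) = (59/37). Reduce: 59 ≡ 22 (mod 37). Now have -(22/37).
Factor out 2: 22 = 2·11. Since 37 ≡ 5 (mod 8), (2/37) = -1. Now have (11/37).
37 ≡ 1 (mod 4), so quadratic reciprocity gives (11/37) = (37/11). Reduce: 37 ≡ 4 (mod 11). Now have (4/11).
Factor out 2: 4 = 2^2. Since 11 ≡ 3 (mod 8), (2/11) = -1, and (2/11)^2 = +1. Now have (1/11).
(1/11) = 1. Collecting the sign factors: 1.

1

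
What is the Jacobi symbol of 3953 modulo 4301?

-1

3953 ≡ 1 (mod 4), so quadratic reciprocity gives (3953/4301) = (4301/3953). Reduce: 4301 ≡ 348 (mod 3953). Now have (348/3953).
Factor out 2: 348 = 2^2·87. Since 3953 ≡ 1 (mod 8), (2/3953) = +1, and (2/3953)^2 = +1. Now have (87/3953).
3953 ≡ 1 (mod 4), so quadratic reciprocity gives (87/3953) = (3953/87). Reduce: 3953 ≡ 38 (mod 87). Now have (38/87).
Factor out 2: 38 = 2·19. Since 87 ≡ 7 (mod 8), (2/87) = +1. Now have (19/87).
Both 19 ≡ 3 and 87 ≡ 3 (mod 4), so reciprocity gives (19/87) = -(87/19). Reduce: 87 ≡ 11 (mod 19). Now have -(11/19).
Both 11 ≡ 3 and 19 ≡ 3 (mod 4), so reciprocity gives (11/19) = -(19/11). Reduce: 19 ≡ 8 (mod 11). Now have (8/11).
Factor out 2: 8 = 2^3. Since 11 ≡ 3 (mod 8), (2/11) = -1, and (2/11)^3 = -1. Now have -(1/11).
(1/11) = 1. Collecting the sign factors: -1.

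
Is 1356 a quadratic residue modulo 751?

yes

(1356/751)
  = (605/751)    [1356 ≡ 605 mod 751]
  = (751/605)    [QR: 605 ≡ 1 mod 4, sign kept]
  = (146/605)    [751 ≡ 146 mod 605]
  = -(73/605)    [605 ≡ 5 mod 8 ⇒ (2/605) = -1]
  = -(605/73)    [QR: 73 ≡ 1 mod 4, sign kept]
  = -(21/73)    [605 ≡ 21 mod 73]
  = -(73/21)    [QR: 21 ≡ 1 mod 4, sign kept]
  = -(10/21)    [73 ≡ 10 mod 21]
  = (5/21)    [21 ≡ 5 mod 8 ⇒ (2/21) = -1]
  = (21/5)    [QR: 5 ≡ 1 mod 4, sign kept]
  = (1/5)    [21 ≡ 1 mod 5]
  = 1    [(1/5) = 1]
(1356/751) = 1, and 751 is prime, so 1356 is a quadratic residue mod 751.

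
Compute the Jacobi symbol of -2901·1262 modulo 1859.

-1

By multiplicativity, (-2901·1262|1859) = (-2901|1859)·(1262|1859).
First factor (-2901|1859):
(-2901|1859)
  = -(2901|1859)    [1859 ≡ 3 mod 4 ⇒ (-1|1859) = -1]
  = -(1042|1859)    [2901 ≡ 1042 mod 1859]
  = (521|1859)    [1859 ≡ 3 mod 8 ⇒ (2|1859) = -1]
  = (1859|521)    [QR: 521 ≡ 1 mod 4, sign kept]
  = (296|521)    [1859 ≡ 296 mod 521]
  = (37|521)    [521 ≡ 1 mod 8 ⇒ (2|521)^3 = +1]
  = (521|37)    [QR: 37 ≡ 1 mod 4, sign kept]
  = (3|37)    [521 ≡ 3 mod 37]
  = (37|3)    [QR: 37 ≡ 1 mod 4, sign kept]
  = (1|3)    [37 ≡ 1 mod 3]
  = 1    [(1|3) = 1]
Second factor (1262|1859):
(1262|1859)
  = -(631|1859)    [1859 ≡ 3 mod 8 ⇒ (2|1859) = -1]
  = (1859|631)    [QR: both ≡ 3 mod 4, sign flips]
  = (597|631)    [1859 ≡ 597 mod 631]
  = (631|597)    [QR: 597 ≡ 1 mod 4, sign kept]
  = (34|597)    [631 ≡ 34 mod 597]
  = -(17|597)    [597 ≡ 5 mod 8 ⇒ (2|597) = -1]
  = -(597|17)    [QR: 17 ≡ 1 mod 4, sign kept]
  = -(2|17)    [597 ≡ 2 mod 17]
  = -(1|17)    [17 ≡ 1 mod 8 ⇒ (2|17) = +1]
  = -1    [(1|17) = 1]
Product: (1)·(-1) = -1.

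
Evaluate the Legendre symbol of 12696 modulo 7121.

(12696/7121)
  = (5575/7121)    [12696 ≡ 5575 mod 7121]
  = (7121/5575)    [QR: 7121 ≡ 1 mod 4, sign kept]
  = (1546/5575)    [7121 ≡ 1546 mod 5575]
  = (773/5575)    [5575 ≡ 7 mod 8 ⇒ (2/5575) = +1]
  = (5575/773)    [QR: 773 ≡ 1 mod 4, sign kept]
  = (164/773)    [5575 ≡ 164 mod 773]
  = (41/773)    [773 ≡ 5 mod 8 ⇒ (2/773)^2 = +1]
  = (773/41)    [QR: 41 ≡ 1 mod 4, sign kept]
  = (35/41)    [773 ≡ 35 mod 41]
  = (41/35)    [QR: 41 ≡ 1 mod 4, sign kept]
  = (6/35)    [41 ≡ 6 mod 35]
  = -(3/35)    [35 ≡ 3 mod 8 ⇒ (2/35) = -1]
  = (35/3)    [QR: both ≡ 3 mod 4, sign flips]
  = (2/3)    [35 ≡ 2 mod 3]
  = -(1/3)    [3 ≡ 3 mod 8 ⇒ (2/3) = -1]
  = -1    [(1/3) = 1]

-1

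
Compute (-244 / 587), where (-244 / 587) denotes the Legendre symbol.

(-244 / 587)
  = -(244 / 587)    [587 ≡ 3 mod 4 ⇒ (-1 / 587) = -1]
  = -(61 / 587)    [587 ≡ 3 mod 8 ⇒ (2 / 587)^2 = +1]
  = -(587 / 61)    [QR: 61 ≡ 1 mod 4, sign kept]
  = -(38 / 61)    [587 ≡ 38 mod 61]
  = (19 / 61)    [61 ≡ 5 mod 8 ⇒ (2 / 61) = -1]
  = (61 / 19)    [QR: 61 ≡ 1 mod 4, sign kept]
  = (4 / 19)    [61 ≡ 4 mod 19]
  = (1 / 19)    [19 ≡ 3 mod 8 ⇒ (2 / 19)^2 = +1]
  = 1    [(1 / 19) = 1]

1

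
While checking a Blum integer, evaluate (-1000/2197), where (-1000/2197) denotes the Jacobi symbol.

Pull out -1: (-1000/2197) = (-1/2197)·(1000/2197). Since 2197 ≡ 1 (mod 4), (-1/2197) = +1. Now have (1000/2197).
Factor out 2: 1000 = 2^3·125. Since 2197 ≡ 5 (mod 8), (2/2197) = -1, and (2/2197)^3 = -1. Now have -(125/2197).
125 ≡ 1 (mod 4), so quadratic reciprocity gives (125/2197) = (2197/125). Reduce: 2197 ≡ 72 (mod 125). Now have -(72/125).
Factor out 2: 72 = 2^3·9. Since 125 ≡ 5 (mod 8), (2/125) = -1, and (2/125)^3 = -1. Now have (9/125).
9 ≡ 1 (mod 4), so quadratic reciprocity gives (9/125) = (125/9). Reduce: 125 ≡ 8 (mod 9). Now have (8/9).
Factor out 2: 8 = 2^3. Since 9 ≡ 1 (mod 8), (2/9) = +1, and (2/9)^3 = +1. Now have (1/9).
(1/9) = 1. Collecting the sign factors: 1.

1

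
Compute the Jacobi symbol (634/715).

-1

(634/715)
  = -(317/715)    [715 ≡ 3 mod 8 ⇒ (2/715) = -1]
  = -(715/317)    [QR: 317 ≡ 1 mod 4, sign kept]
  = -(81/317)    [715 ≡ 81 mod 317]
  = -(317/81)    [QR: 81 ≡ 1 mod 4, sign kept]
  = -(74/81)    [317 ≡ 74 mod 81]
  = -(37/81)    [81 ≡ 1 mod 8 ⇒ (2/81) = +1]
  = -(81/37)    [QR: 37 ≡ 1 mod 4, sign kept]
  = -(7/37)    [81 ≡ 7 mod 37]
  = -(37/7)    [QR: 37 ≡ 1 mod 4, sign kept]
  = -(2/7)    [37 ≡ 2 mod 7]
  = -(1/7)    [7 ≡ 7 mod 8 ⇒ (2/7) = +1]
  = -1    [(1/7) = 1]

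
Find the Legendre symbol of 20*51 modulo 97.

1

By multiplicativity, (20·51/97) = (20/97)·(51/97).
First factor (20/97):
Factor out 2: 20 = 2^2·5. Since 97 ≡ 1 (mod 8), (2/97) = +1, and (2/97)^2 = +1. Now have (5/97).
5 ≡ 1 (mod 4), so quadratic reciprocity gives (5/97) = (97/5). Reduce: 97 ≡ 2 (mod 5). Now have (2/5).
Factor out 2: 2 = 2. Since 5 ≡ 5 (mod 8), (2/5) = -1. Now have -(1/5).
(1/5) = 1. Collecting the sign factors: -1.
Second factor (51/97):
97 ≡ 1 (mod 4), so quadratic reciprocity gives (51/97) = (97/51). Reduce: 97 ≡ 46 (mod 51). Now have (46/51).
Factor out 2: 46 = 2·23. Since 51 ≡ 3 (mod 8), (2/51) = -1. Now have -(23/51).
Both 23 ≡ 3 and 51 ≡ 3 (mod 4), so reciprocity gives (23/51) = -(51/23). Reduce: 51 ≡ 5 (mod 23). Now have (5/23).
5 ≡ 1 (mod 4), so quadratic reciprocity gives (5/23) = (23/5). Reduce: 23 ≡ 3 (mod 5). Now have (3/5).
5 ≡ 1 (mod 4), so quadratic reciprocity gives (3/5) = (5/3). Reduce: 5 ≡ 2 (mod 3). Now have (2/3).
Factor out 2: 2 = 2. Since 3 ≡ 3 (mod 8), (2/3) = -1. Now have -(1/3).
(1/3) = 1. Collecting the sign factors: -1.
Product: (-1)·(-1) = 1.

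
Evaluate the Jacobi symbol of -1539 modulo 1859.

Pull out -1: (-1539/1859) = (-1/1859)·(1539/1859). Since 1859 ≡ 3 (mod 4), (-1/1859) = -1. Now have -(1539/1859).
Both 1539 ≡ 3 and 1859 ≡ 3 (mod 4), so reciprocity gives (1539/1859) = -(1859/1539). Reduce: 1859 ≡ 320 (mod 1539). Now have (320/1539).
Factor out 2: 320 = 2^6·5. Since 1539 ≡ 3 (mod 8), (2/1539) = -1, and (2/1539)^6 = +1. Now have (5/1539).
5 ≡ 1 (mod 4), so quadratic reciprocity gives (5/1539) = (1539/5). Reduce: 1539 ≡ 4 (mod 5). Now have (4/5).
Factor out 2: 4 = 2^2. Since 5 ≡ 5 (mod 8), (2/5) = -1, and (2/5)^2 = +1. Now have (1/5).
(1/5) = 1. Collecting the sign factors: 1.

1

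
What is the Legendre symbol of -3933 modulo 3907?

-1

Reduce the numerator: -3933 ≡ 3881 (mod 3907), so (-3933|3907) = (3881|3907).
3881 ≡ 1 (mod 4), so quadratic reciprocity gives (3881|3907) = (3907|3881). Reduce: 3907 ≡ 26 (mod 3881). Now have (26|3881).
Factor out 2: 26 = 2·13. Since 3881 ≡ 1 (mod 8), (2|3881) = +1. Now have (13|3881).
13 ≡ 1 (mod 4), so quadratic reciprocity gives (13|3881) = (3881|13). Reduce: 3881 ≡ 7 (mod 13). Now have (7|13).
13 ≡ 1 (mod 4), so quadratic reciprocity gives (7|13) = (13|7). Reduce: 13 ≡ 6 (mod 7). Now have (6|7).
Factor out 2: 6 = 2·3. Since 7 ≡ 7 (mod 8), (2|7) = +1. Now have (3|7).
Both 3 ≡ 3 and 7 ≡ 3 (mod 4), so reciprocity gives (3|7) = -(7|3). Reduce: 7 ≡ 1 (mod 3). Now have -(1|3).
(1|3) = 1. Collecting the sign factors: -1.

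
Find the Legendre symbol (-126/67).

-1

(-126/67)
  = (8/67)    [-126 ≡ 8 mod 67]
  = -(1/67)    [67 ≡ 3 mod 8 ⇒ (2/67)^3 = -1]
  = -1    [(1/67) = 1]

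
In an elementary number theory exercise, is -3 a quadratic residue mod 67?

yes

(-3/67)
  = (64/67)    [-3 ≡ 64 mod 67]
  = (1/67)    [67 ≡ 3 mod 8 ⇒ (2/67)^6 = +1]
  = 1    [(1/67) = 1]
(-3/67) = 1, and 67 is prime, so -3 is a quadratic residue mod 67.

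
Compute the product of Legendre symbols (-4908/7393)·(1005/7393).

By multiplicativity, (-4908·1005/7393) = (-4908/7393)·(1005/7393).
First factor (-4908/7393):
(-4908/7393)
  = (2485/7393)    [-4908 ≡ 2485 mod 7393]
  = (7393/2485)    [QR: 2485 ≡ 1 mod 4, sign kept]
  = (2423/2485)    [7393 ≡ 2423 mod 2485]
  = (2485/2423)    [QR: 2485 ≡ 1 mod 4, sign kept]
  = (62/2423)    [2485 ≡ 62 mod 2423]
  = (31/2423)    [2423 ≡ 7 mod 8 ⇒ (2/2423) = +1]
  = -(2423/31)    [QR: both ≡ 3 mod 4, sign flips]
  = -(5/31)    [2423 ≡ 5 mod 31]
  = -(31/5)    [QR: 5 ≡ 1 mod 4, sign kept]
  = -(1/5)    [31 ≡ 1 mod 5]
  = -1    [(1/5) = 1]
Second factor (1005/7393):
(1005/7393)
  = (7393/1005)    [QR: 1005 ≡ 1 mod 4, sign kept]
  = (358/1005)    [7393 ≡ 358 mod 1005]
  = -(179/1005)    [1005 ≡ 5 mod 8 ⇒ (2/1005) = -1]
  = -(1005/179)    [QR: 1005 ≡ 1 mod 4, sign kept]
  = -(110/179)    [1005 ≡ 110 mod 179]
  = (55/179)    [179 ≡ 3 mod 8 ⇒ (2/179) = -1]
  = -(179/55)    [QR: both ≡ 3 mod 4, sign flips]
  = -(14/55)    [179 ≡ 14 mod 55]
  = -(7/55)    [55 ≡ 7 mod 8 ⇒ (2/55) = +1]
  = (55/7)    [QR: both ≡ 3 mod 4, sign flips]
  = (6/7)    [55 ≡ 6 mod 7]
  = (3/7)    [7 ≡ 7 mod 8 ⇒ (2/7) = +1]
  = -(7/3)    [QR: both ≡ 3 mod 4, sign flips]
  = -(1/3)    [7 ≡ 1 mod 3]
  = -1    [(1/3) = 1]
Product: (-1)·(-1) = 1.

1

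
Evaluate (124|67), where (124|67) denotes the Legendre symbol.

-1

Reduce the numerator: 124 ≡ 57 (mod 67), so (124|67) = (57|67).
57 ≡ 1 (mod 4), so quadratic reciprocity gives (57|67) = (67|57). Reduce: 67 ≡ 10 (mod 57). Now have (10|57).
Factor out 2: 10 = 2·5. Since 57 ≡ 1 (mod 8), (2|57) = +1. Now have (5|57).
5 ≡ 1 (mod 4), so quadratic reciprocity gives (5|57) = (57|5). Reduce: 57 ≡ 2 (mod 5). Now have (2|5).
Factor out 2: 2 = 2. Since 5 ≡ 5 (mod 8), (2|5) = -1. Now have -(1|5).
(1|5) = 1. Collecting the sign factors: -1.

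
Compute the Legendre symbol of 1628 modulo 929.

(1628/929)
  = (699/929)    [1628 ≡ 699 mod 929]
  = (929/699)    [QR: 929 ≡ 1 mod 4, sign kept]
  = (230/699)    [929 ≡ 230 mod 699]
  = -(115/699)    [699 ≡ 3 mod 8 ⇒ (2/699) = -1]
  = (699/115)    [QR: both ≡ 3 mod 4, sign flips]
  = (9/115)    [699 ≡ 9 mod 115]
  = (115/9)    [QR: 9 ≡ 1 mod 4, sign kept]
  = (7/9)    [115 ≡ 7 mod 9]
  = (9/7)    [QR: 9 ≡ 1 mod 4, sign kept]
  = (2/7)    [9 ≡ 2 mod 7]
  = (1/7)    [7 ≡ 7 mod 8 ⇒ (2/7) = +1]
  = 1    [(1/7) = 1]

1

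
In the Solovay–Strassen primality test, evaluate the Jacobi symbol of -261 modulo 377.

Pull out -1: (-261 / 377) = (-1 / 377)·(261 / 377). Since 377 ≡ 1 (mod 4), (-1 / 377) = +1. Now have (261 / 377).
261 ≡ 1 (mod 4), so quadratic reciprocity gives (261 / 377) = (377 / 261). Reduce: 377 ≡ 116 (mod 261). Now have (116 / 261).
Factor out 2: 116 = 2^2·29. Since 261 ≡ 5 (mod 8), (2 / 261) = -1, and (2 / 261)^2 = +1. Now have (29 / 261).
29 ≡ 1 (mod 4), so quadratic reciprocity gives (29 / 261) = (261 / 29). Reduce: 261 ≡ 0 (mod 29). Now have (0 / 29).
The numerator is now 0 with denominator 29 > 1: the symbol is 0.

0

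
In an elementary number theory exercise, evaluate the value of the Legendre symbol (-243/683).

(-243/683)
  = -(243/683)    [683 ≡ 3 mod 4 ⇒ (-1/683) = -1]
  = (683/243)    [QR: both ≡ 3 mod 4, sign flips]
  = (197/243)    [683 ≡ 197 mod 243]
  = (243/197)    [QR: 197 ≡ 1 mod 4, sign kept]
  = (46/197)    [243 ≡ 46 mod 197]
  = -(23/197)    [197 ≡ 5 mod 8 ⇒ (2/197) = -1]
  = -(197/23)    [QR: 197 ≡ 1 mod 4, sign kept]
  = -(13/23)    [197 ≡ 13 mod 23]
  = -(23/13)    [QR: 13 ≡ 1 mod 4, sign kept]
  = -(10/13)    [23 ≡ 10 mod 13]
  = (5/13)    [13 ≡ 5 mod 8 ⇒ (2/13) = -1]
  = (13/5)    [QR: 5 ≡ 1 mod 4, sign kept]
  = (3/5)    [13 ≡ 3 mod 5]
  = (5/3)    [QR: 5 ≡ 1 mod 4, sign kept]
  = (2/3)    [5 ≡ 2 mod 3]
  = -(1/3)    [3 ≡ 3 mod 8 ⇒ (2/3) = -1]
  = -1    [(1/3) = 1]

-1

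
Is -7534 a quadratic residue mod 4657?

Pull out -1: (-7534/4657) = (-1/4657)·(7534/4657). Since 4657 ≡ 1 (mod 4), (-1/4657) = +1. Now have (7534/4657).
Reduce the numerator: 7534 ≡ 2877 (mod 4657), so (7534/4657) = (2877/4657).
2877 ≡ 1 (mod 4), so quadratic reciprocity gives (2877/4657) = (4657/2877). Reduce: 4657 ≡ 1780 (mod 2877). Now have (1780/2877).
Factor out 2: 1780 = 2^2·445. Since 2877 ≡ 5 (mod 8), (2/2877) = -1, and (2/2877)^2 = +1. Now have (445/2877).
445 ≡ 1 (mod 4), so quadratic reciprocity gives (445/2877) = (2877/445). Reduce: 2877 ≡ 207 (mod 445). Now have (207/445).
445 ≡ 1 (mod 4), so quadratic reciprocity gives (207/445) = (445/207). Reduce: 445 ≡ 31 (mod 207). Now have (31/207).
Both 31 ≡ 3 and 207 ≡ 3 (mod 4), so reciprocity gives (31/207) = -(207/31). Reduce: 207 ≡ 21 (mod 31). Now have -(21/31).
21 ≡ 1 (mod 4), so quadratic reciprocity gives (21/31) = (31/21). Reduce: 31 ≡ 10 (mod 21). Now have -(10/21).
Factor out 2: 10 = 2·5. Since 21 ≡ 5 (mod 8), (2/21) = -1. Now have (5/21).
5 ≡ 1 (mod 4), so quadratic reciprocity gives (5/21) = (21/5). Reduce: 21 ≡ 1 (mod 5). Now have (1/5).
(1/5) = 1. Collecting the sign factors: 1.
The Legendre symbol is 1, so x^2 ≡ -7534 (mod 4657) has solution.

yes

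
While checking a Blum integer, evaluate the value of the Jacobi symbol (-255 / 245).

0

(-255 / 245)
  = (235 / 245)    [-255 ≡ 235 mod 245]
  = (245 / 235)    [QR: 245 ≡ 1 mod 4, sign kept]
  = (10 / 235)    [245 ≡ 10 mod 235]
  = -(5 / 235)    [235 ≡ 3 mod 8 ⇒ (2 / 235) = -1]
  = -(235 / 5)    [QR: 5 ≡ 1 mod 4, sign kept]
  = -(0 / 5)    [235 ≡ 0 mod 5]
  = 0    [numerator 0, gcd > 1]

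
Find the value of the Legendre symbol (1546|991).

(1546|991)
  = (555|991)    [1546 ≡ 555 mod 991]
  = -(991|555)    [QR: both ≡ 3 mod 4, sign flips]
  = -(436|555)    [991 ≡ 436 mod 555]
  = -(109|555)    [555 ≡ 3 mod 8 ⇒ (2|555)^2 = +1]
  = -(555|109)    [QR: 109 ≡ 1 mod 4, sign kept]
  = -(10|109)    [555 ≡ 10 mod 109]
  = (5|109)    [109 ≡ 5 mod 8 ⇒ (2|109) = -1]
  = (109|5)    [QR: 5 ≡ 1 mod 4, sign kept]
  = (4|5)    [109 ≡ 4 mod 5]
  = (1|5)    [5 ≡ 5 mod 8 ⇒ (2|5)^2 = +1]
  = 1    [(1|5) = 1]

1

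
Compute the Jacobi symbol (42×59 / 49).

By multiplicativity, (42·59 / 49) = (42 / 49)·(59 / 49).
First factor (42 / 49):
(42 / 49)
  = (21 / 49)    [49 ≡ 1 mod 8 ⇒ (2 / 49) = +1]
  = (49 / 21)    [QR: 21 ≡ 1 mod 4, sign kept]
  = (7 / 21)    [49 ≡ 7 mod 21]
  = (21 / 7)    [QR: 21 ≡ 1 mod 4, sign kept]
  = (0 / 7)    [21 ≡ 0 mod 7]
  = 0    [numerator 0, gcd > 1]
Second factor (59 / 49):
(59 / 49)
  = (10 / 49)    [59 ≡ 10 mod 49]
  = (5 / 49)    [49 ≡ 1 mod 8 ⇒ (2 / 49) = +1]
  = (49 / 5)    [QR: 5 ≡ 1 mod 4, sign kept]
  = (4 / 5)    [49 ≡ 4 mod 5]
  = (1 / 5)    [5 ≡ 5 mod 8 ⇒ (2 / 5)^2 = +1]
  = 1    [(1 / 5) = 1]
Product: (0)·(1) = 0.

0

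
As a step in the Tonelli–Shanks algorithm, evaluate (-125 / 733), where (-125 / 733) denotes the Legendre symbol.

-1

(-125 / 733)
  = (608 / 733)    [-125 ≡ 608 mod 733]
  = -(19 / 733)    [733 ≡ 5 mod 8 ⇒ (2 / 733)^5 = -1]
  = -(733 / 19)    [QR: 733 ≡ 1 mod 4, sign kept]
  = -(11 / 19)    [733 ≡ 11 mod 19]
  = (19 / 11)    [QR: both ≡ 3 mod 4, sign flips]
  = (8 / 11)    [19 ≡ 8 mod 11]
  = -(1 / 11)    [11 ≡ 3 mod 8 ⇒ (2 / 11)^3 = -1]
  = -1    [(1 / 11) = 1]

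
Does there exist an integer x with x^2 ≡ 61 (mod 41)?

yes

Reduce the numerator: 61 ≡ 20 (mod 41), so (61/41) = (20/41).
Factor out 2: 20 = 2^2·5. Since 41 ≡ 1 (mod 8), (2/41) = +1, and (2/41)^2 = +1. Now have (5/41).
5 ≡ 1 (mod 4), so quadratic reciprocity gives (5/41) = (41/5). Reduce: 41 ≡ 1 (mod 5). Now have (1/5).
(1/5) = 1. Collecting the sign factors: 1.
The Legendre symbol is 1, so x^2 ≡ 61 (mod 41) has solution.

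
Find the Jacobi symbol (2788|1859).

Reduce the numerator: 2788 ≡ 929 (mod 1859), so (2788|1859) = (929|1859).
929 ≡ 1 (mod 4), so quadratic reciprocity gives (929|1859) = (1859|929). Reduce: 1859 ≡ 1 (mod 929). Now have (1|929).
(1|929) = 1. Collecting the sign factors: 1.

1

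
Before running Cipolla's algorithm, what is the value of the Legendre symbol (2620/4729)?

1

(2620/4729)
  = (655/4729)    [4729 ≡ 1 mod 8 ⇒ (2/4729)^2 = +1]
  = (4729/655)    [QR: 4729 ≡ 1 mod 4, sign kept]
  = (144/655)    [4729 ≡ 144 mod 655]
  = (9/655)    [655 ≡ 7 mod 8 ⇒ (2/655)^4 = +1]
  = (655/9)    [QR: 9 ≡ 1 mod 4, sign kept]
  = (7/9)    [655 ≡ 7 mod 9]
  = (9/7)    [QR: 9 ≡ 1 mod 4, sign kept]
  = (2/7)    [9 ≡ 2 mod 7]
  = (1/7)    [7 ≡ 7 mod 8 ⇒ (2/7) = +1]
  = 1    [(1/7) = 1]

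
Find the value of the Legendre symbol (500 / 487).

-1

(500 / 487)
  = (13 / 487)    [500 ≡ 13 mod 487]
  = (487 / 13)    [QR: 13 ≡ 1 mod 4, sign kept]
  = (6 / 13)    [487 ≡ 6 mod 13]
  = -(3 / 13)    [13 ≡ 5 mod 8 ⇒ (2 / 13) = -1]
  = -(13 / 3)    [QR: 13 ≡ 1 mod 4, sign kept]
  = -(1 / 3)    [13 ≡ 1 mod 3]
  = -1    [(1 / 3) = 1]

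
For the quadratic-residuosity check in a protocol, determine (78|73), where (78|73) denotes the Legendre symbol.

(78|73)
  = (5|73)    [78 ≡ 5 mod 73]
  = (73|5)    [QR: 5 ≡ 1 mod 4, sign kept]
  = (3|5)    [73 ≡ 3 mod 5]
  = (5|3)    [QR: 5 ≡ 1 mod 4, sign kept]
  = (2|3)    [5 ≡ 2 mod 3]
  = -(1|3)    [3 ≡ 3 mod 8 ⇒ (2|3) = -1]
  = -1    [(1|3) = 1]

-1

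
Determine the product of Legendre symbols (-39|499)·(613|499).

By multiplicativity, (-39·613|499) = (-39|499)·(613|499).
First factor (-39|499):
(-39|499)
  = -(39|499)    [499 ≡ 3 mod 4 ⇒ (-1|499) = -1]
  = (499|39)    [QR: both ≡ 3 mod 4, sign flips]
  = (31|39)    [499 ≡ 31 mod 39]
  = -(39|31)    [QR: both ≡ 3 mod 4, sign flips]
  = -(8|31)    [39 ≡ 8 mod 31]
  = -(1|31)    [31 ≡ 7 mod 8 ⇒ (2|31)^3 = +1]
  = -1    [(1|31) = 1]
Second factor (613|499):
(613|499)
  = (114|499)    [613 ≡ 114 mod 499]
  = -(57|499)    [499 ≡ 3 mod 8 ⇒ (2|499) = -1]
  = -(499|57)    [QR: 57 ≡ 1 mod 4, sign kept]
  = -(43|57)    [499 ≡ 43 mod 57]
  = -(57|43)    [QR: 57 ≡ 1 mod 4, sign kept]
  = -(14|43)    [57 ≡ 14 mod 43]
  = (7|43)    [43 ≡ 3 mod 8 ⇒ (2|43) = -1]
  = -(43|7)    [QR: both ≡ 3 mod 4, sign flips]
  = -(1|7)    [43 ≡ 1 mod 7]
  = -1    [(1|7) = 1]
Product: (-1)·(-1) = 1.

1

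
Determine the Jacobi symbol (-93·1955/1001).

By multiplicativity, (-93·1955/1001) = (-93/1001)·(1955/1001).
First factor (-93/1001):
(-93/1001)
  = (908/1001)    [-93 ≡ 908 mod 1001]
  = (227/1001)    [1001 ≡ 1 mod 8 ⇒ (2/1001)^2 = +1]
  = (1001/227)    [QR: 1001 ≡ 1 mod 4, sign kept]
  = (93/227)    [1001 ≡ 93 mod 227]
  = (227/93)    [QR: 93 ≡ 1 mod 4, sign kept]
  = (41/93)    [227 ≡ 41 mod 93]
  = (93/41)    [QR: 41 ≡ 1 mod 4, sign kept]
  = (11/41)    [93 ≡ 11 mod 41]
  = (41/11)    [QR: 41 ≡ 1 mod 4, sign kept]
  = (8/11)    [41 ≡ 8 mod 11]
  = -(1/11)    [11 ≡ 3 mod 8 ⇒ (2/11)^3 = -1]
  = -1    [(1/11) = 1]
Second factor (1955/1001):
(1955/1001)
  = (954/1001)    [1955 ≡ 954 mod 1001]
  = (477/1001)    [1001 ≡ 1 mod 8 ⇒ (2/1001) = +1]
  = (1001/477)    [QR: 477 ≡ 1 mod 4, sign kept]
  = (47/477)    [1001 ≡ 47 mod 477]
  = (477/47)    [QR: 477 ≡ 1 mod 4, sign kept]
  = (7/47)    [477 ≡ 7 mod 47]
  = -(47/7)    [QR: both ≡ 3 mod 4, sign flips]
  = -(5/7)    [47 ≡ 5 mod 7]
  = -(7/5)    [QR: 5 ≡ 1 mod 4, sign kept]
  = -(2/5)    [7 ≡ 2 mod 5]
  = (1/5)    [5 ≡ 5 mod 8 ⇒ (2/5) = -1]
  = 1    [(1/5) = 1]
Product: (-1)·(1) = -1.

-1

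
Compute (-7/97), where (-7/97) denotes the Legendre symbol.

(-7/97)
  = (7/97)    [97 ≡ 1 mod 4 ⇒ (-1/97) = +1]
  = (97/7)    [QR: 97 ≡ 1 mod 4, sign kept]
  = (6/7)    [97 ≡ 6 mod 7]
  = (3/7)    [7 ≡ 7 mod 8 ⇒ (2/7) = +1]
  = -(7/3)    [QR: both ≡ 3 mod 4, sign flips]
  = -(1/3)    [7 ≡ 1 mod 3]
  = -1    [(1/3) = 1]

-1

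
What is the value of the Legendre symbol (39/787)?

1

Both 39 ≡ 3 and 787 ≡ 3 (mod 4), so reciprocity gives (39/787) = -(787/39). Reduce: 787 ≡ 7 (mod 39). Now have -(7/39).
Both 7 ≡ 3 and 39 ≡ 3 (mod 4), so reciprocity gives (7/39) = -(39/7). Reduce: 39 ≡ 4 (mod 7). Now have (4/7).
Factor out 2: 4 = 2^2. Since 7 ≡ 7 (mod 8), (2/7) = +1, and (2/7)^2 = +1. Now have (1/7).
(1/7) = 1. Collecting the sign factors: 1.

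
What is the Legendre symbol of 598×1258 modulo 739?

By multiplicativity, (598·1258|739) = (598|739)·(1258|739).
First factor (598|739):
(598|739)
  = -(299|739)    [739 ≡ 3 mod 8 ⇒ (2|739) = -1]
  = (739|299)    [QR: both ≡ 3 mod 4, sign flips]
  = (141|299)    [739 ≡ 141 mod 299]
  = (299|141)    [QR: 141 ≡ 1 mod 4, sign kept]
  = (17|141)    [299 ≡ 17 mod 141]
  = (141|17)    [QR: 17 ≡ 1 mod 4, sign kept]
  = (5|17)    [141 ≡ 5 mod 17]
  = (17|5)    [QR: 5 ≡ 1 mod 4, sign kept]
  = (2|5)    [17 ≡ 2 mod 5]
  = -(1|5)    [5 ≡ 5 mod 8 ⇒ (2|5) = -1]
  = -1    [(1|5) = 1]
Second factor (1258|739):
(1258|739)
  = (519|739)    [1258 ≡ 519 mod 739]
  = -(739|519)    [QR: both ≡ 3 mod 4, sign flips]
  = -(220|519)    [739 ≡ 220 mod 519]
  = -(55|519)    [519 ≡ 7 mod 8 ⇒ (2|519)^2 = +1]
  = (519|55)    [QR: both ≡ 3 mod 4, sign flips]
  = (24|55)    [519 ≡ 24 mod 55]
  = (3|55)    [55 ≡ 7 mod 8 ⇒ (2|55)^3 = +1]
  = -(55|3)    [QR: both ≡ 3 mod 4, sign flips]
  = -(1|3)    [55 ≡ 1 mod 3]
  = -1    [(1|3) = 1]
Product: (-1)·(-1) = 1.

1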